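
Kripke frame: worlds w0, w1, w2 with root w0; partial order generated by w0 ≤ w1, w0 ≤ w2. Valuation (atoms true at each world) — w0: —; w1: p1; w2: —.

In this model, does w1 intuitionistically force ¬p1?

No

w1 ⊮ ¬p1 since w1 is accessible from w1 and w1 ⊩ p1.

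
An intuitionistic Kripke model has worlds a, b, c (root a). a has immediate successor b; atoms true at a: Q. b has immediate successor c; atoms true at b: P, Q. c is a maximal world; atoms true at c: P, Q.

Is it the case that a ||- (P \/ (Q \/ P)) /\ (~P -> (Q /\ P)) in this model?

Yes

a ||- (P \/ (Q \/ P)) /\ (~P -> (Q /\ P)) since a forces both conjuncts.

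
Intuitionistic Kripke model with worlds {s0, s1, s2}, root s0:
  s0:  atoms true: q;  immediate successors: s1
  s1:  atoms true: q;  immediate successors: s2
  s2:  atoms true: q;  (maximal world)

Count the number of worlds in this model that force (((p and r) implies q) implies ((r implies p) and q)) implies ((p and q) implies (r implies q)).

3

s0: forces it.
s1: forces it.
s2: forces it.
Worlds forcing the formula: {s0, s1, s2}.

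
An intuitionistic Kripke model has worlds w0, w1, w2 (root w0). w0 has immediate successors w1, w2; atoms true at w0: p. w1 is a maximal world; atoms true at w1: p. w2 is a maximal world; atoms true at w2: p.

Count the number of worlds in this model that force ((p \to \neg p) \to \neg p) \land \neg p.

w0: does not force it — w0 \nVdash ((p \to \neg p) \to \neg p) \land \neg p since w0 fails \neg p.
w1: does not force it.
w2: does not force it.
Worlds forcing the formula: { }.

0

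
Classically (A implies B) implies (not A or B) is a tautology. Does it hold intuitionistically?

This is the material-implication-as-disjunction principle, which is not intuitionistically valid.
A Kripke countermodel: worlds a, b; order generated by a <= b; atoms true at each world — a:{}; b:{A,B}.
a does not force (A implies B) implies (not A or B): already at a itself, a forces A implies B but a does not force not A or B.
a does not force not A or B: neither disjunct is forced at a.
a does not force not A since b is accessible from a and b forces A.
So the root a does not force the formula.

No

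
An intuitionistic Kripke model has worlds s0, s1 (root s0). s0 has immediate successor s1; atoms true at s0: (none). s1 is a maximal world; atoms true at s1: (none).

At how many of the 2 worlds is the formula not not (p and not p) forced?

s0: does not force it — s0 does not force not not (p and not p) since s0 is accessible from s0 and s0 forces not (p and not p).
s1: does not force it.
Worlds forcing the formula: { }.

0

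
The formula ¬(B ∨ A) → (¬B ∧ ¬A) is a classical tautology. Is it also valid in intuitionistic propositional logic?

This is a constructively valid De Morgan direction (negated disjunction to conjunction of negations), which is intuitionistically derivable.
From ¬(B ∨ A): if B held then B ∨ A would, contradiction — so ¬B; similarly ¬A.

Yes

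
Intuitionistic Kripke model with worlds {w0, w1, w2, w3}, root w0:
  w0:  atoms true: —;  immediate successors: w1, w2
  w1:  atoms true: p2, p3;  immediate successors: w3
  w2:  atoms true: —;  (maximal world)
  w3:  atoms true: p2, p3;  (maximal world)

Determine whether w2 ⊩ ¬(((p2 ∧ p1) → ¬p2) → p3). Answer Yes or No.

Yes

w2 ⊩ ¬(((p2 ∧ p1) → ¬p2) → p3): no world accessible from w2 forces ((p2 ∧ p1) → ¬p2) → p3.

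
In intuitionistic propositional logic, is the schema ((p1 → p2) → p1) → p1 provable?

This is Peirce's law, which is not intuitionistically valid.
A Kripke countermodel: worlds s0, s1; order generated by s0 ≤ s1; atoms true at each world — s0:{}; s1:{p1}.
s0 ⊮ ((p1 → p2) → p1) → p1: already at s0 itself, s0 ⊩ (p1 → p2) → p1 but s0 ⊮ p1.
s0 lacks atom p1, so s0 ⊮ p1.
So the root s0 does not force the formula.

No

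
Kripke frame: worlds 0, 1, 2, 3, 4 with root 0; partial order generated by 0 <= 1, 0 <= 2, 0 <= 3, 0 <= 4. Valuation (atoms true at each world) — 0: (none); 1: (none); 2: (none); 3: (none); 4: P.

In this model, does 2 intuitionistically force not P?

2 forces not P: no world accessible from 2 forces P.

Yes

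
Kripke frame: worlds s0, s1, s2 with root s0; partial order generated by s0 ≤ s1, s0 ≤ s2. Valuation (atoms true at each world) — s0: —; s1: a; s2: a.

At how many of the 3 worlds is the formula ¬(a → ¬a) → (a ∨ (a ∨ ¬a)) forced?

s0: does not force it — s0 ⊮ ¬(a → ¬a) → (a ∨ (a ∨ ¬a)): already at s0 itself, s0 ⊩ ¬(a → ¬a) but s0 ⊮ a ∨ (a ∨ ¬a).
s1: forces it.
s2: forces it.
Worlds forcing the formula: {s1, s2}.

2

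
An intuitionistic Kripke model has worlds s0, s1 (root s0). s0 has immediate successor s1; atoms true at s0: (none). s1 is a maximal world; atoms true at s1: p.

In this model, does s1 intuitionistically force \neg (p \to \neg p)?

s1 \Vdash \neg (p \to \neg p): no world accessible from s1 forces p \to \neg p.

Yes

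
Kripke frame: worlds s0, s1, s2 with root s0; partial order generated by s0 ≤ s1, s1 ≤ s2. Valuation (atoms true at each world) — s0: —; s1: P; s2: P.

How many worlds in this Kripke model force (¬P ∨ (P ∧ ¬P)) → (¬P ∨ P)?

s0: forces it.
s1: forces it.
s2: forces it.
Worlds forcing the formula: {s0, s1, s2}.

3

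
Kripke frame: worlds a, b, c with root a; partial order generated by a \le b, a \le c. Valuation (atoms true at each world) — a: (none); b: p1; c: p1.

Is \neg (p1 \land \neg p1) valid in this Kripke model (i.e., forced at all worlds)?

Yes

a \Vdash \neg (p1 \land \neg p1): no world accessible from a forces p1 \land \neg p1.
Since the root a forces \neg (p1 \land \neg p1) and forcing is persistent (monotone upward), every world forces it.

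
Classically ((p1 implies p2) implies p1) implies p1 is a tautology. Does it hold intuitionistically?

This is Peirce's law, which is not intuitionistically valid.
A Kripke countermodel: worlds u0, u1; order generated by u0 <= u1; atoms true at each world — u0:{}; u1:{p1}.
u0 does not force ((p1 implies p2) implies p1) implies p1: already at u0 itself, u0 forces (p1 implies p2) implies p1 but u0 does not force p1.
u0 lacks atom p1, so u0 does not force p1.
So the root u0 does not force the formula.

No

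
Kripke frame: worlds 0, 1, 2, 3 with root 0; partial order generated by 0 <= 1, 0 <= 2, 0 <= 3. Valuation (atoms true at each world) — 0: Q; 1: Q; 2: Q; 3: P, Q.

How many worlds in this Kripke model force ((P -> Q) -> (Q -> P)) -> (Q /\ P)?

4

0: forces it.
1: forces it.
2: forces it.
3: forces it.
Worlds forcing the formula: {0, 1, 2, 3}.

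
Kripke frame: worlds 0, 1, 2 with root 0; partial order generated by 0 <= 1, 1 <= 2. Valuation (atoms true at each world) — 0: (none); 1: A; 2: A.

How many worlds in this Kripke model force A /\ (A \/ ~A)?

0: does not force it — 0 ||-/- A /\ (A \/ ~A) since 0 fails A.
1: forces it.
2: forces it.
Worlds forcing the formula: {1, 2}.

2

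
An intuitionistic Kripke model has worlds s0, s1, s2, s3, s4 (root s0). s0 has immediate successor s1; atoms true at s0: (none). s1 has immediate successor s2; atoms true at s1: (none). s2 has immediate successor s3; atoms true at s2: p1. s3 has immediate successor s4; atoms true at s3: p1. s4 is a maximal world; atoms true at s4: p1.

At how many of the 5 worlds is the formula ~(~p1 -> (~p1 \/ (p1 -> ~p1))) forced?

0

s0: does not force it — s0 ||-/- ~(~p1 -> (~p1 \/ (p1 -> ~p1))) since s0 is accessible from s0 and s0 ||- ~p1 -> (~p1 \/ (p1 -> ~p1)).
s1: does not force it — s1 ||-/- ~(~p1 -> (~p1 \/ (p1 -> ~p1))) since s1 is accessible from s1 and s1 ||- ~p1 -> (~p1 \/ (p1 -> ~p1)).
s2: does not force it.
s3: does not force it.
s4: does not force it.
Worlds forcing the formula: { }.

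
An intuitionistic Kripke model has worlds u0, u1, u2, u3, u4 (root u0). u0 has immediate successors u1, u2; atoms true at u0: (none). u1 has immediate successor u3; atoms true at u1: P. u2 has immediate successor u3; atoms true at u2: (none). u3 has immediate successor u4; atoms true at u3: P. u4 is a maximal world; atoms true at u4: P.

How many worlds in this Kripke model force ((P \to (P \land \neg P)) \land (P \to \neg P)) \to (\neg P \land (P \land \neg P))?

u0: forces it.
u1: forces it.
u2: forces it.
u3: forces it.
u4: forces it.
Worlds forcing the formula: {u0, u1, u2, u3, u4}.

5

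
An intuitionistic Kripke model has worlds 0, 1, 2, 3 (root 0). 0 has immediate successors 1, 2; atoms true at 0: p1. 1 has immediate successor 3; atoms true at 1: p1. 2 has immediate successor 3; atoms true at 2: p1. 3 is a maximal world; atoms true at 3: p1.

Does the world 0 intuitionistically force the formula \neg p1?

No

0 \nVdash \neg p1 since 0 is accessible from 0 and 0 \Vdash p1.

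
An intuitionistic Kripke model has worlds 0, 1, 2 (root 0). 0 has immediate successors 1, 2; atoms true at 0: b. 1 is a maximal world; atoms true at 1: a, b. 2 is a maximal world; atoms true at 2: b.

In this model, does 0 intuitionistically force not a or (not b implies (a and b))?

0 forces not a or (not b implies (a and b)) via the disjunct not b implies (a and b).

Yes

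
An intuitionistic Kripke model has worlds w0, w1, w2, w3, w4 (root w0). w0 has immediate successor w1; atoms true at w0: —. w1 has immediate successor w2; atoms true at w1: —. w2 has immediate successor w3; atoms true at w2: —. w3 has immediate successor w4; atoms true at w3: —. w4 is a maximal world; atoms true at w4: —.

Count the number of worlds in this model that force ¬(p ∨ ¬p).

w0: does not force it — w0 ⊮ ¬(p ∨ ¬p) since w0 is accessible from w0 and w0 ⊩ p ∨ ¬p.
w1: does not force it — w1 ⊮ ¬(p ∨ ¬p) since w1 is accessible from w1 and w1 ⊩ p ∨ ¬p.
w2: does not force it — w2 ⊮ ¬(p ∨ ¬p) since w2 is accessible from w2 and w2 ⊩ p ∨ ¬p.
w3: does not force it.
w4: does not force it.
Worlds forcing the formula: { }.

0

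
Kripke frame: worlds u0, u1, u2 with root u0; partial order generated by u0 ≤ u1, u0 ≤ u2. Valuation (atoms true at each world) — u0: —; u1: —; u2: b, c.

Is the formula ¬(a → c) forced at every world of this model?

No

Not every world: u0 ⊮ ¬(a → c).
u0 ⊮ ¬(a → c) since u0 is accessible from u0 and u0 ⊩ a → c.
u0 ⊩ a → c vacuously: no world accessible from u0 forces the antecedent a.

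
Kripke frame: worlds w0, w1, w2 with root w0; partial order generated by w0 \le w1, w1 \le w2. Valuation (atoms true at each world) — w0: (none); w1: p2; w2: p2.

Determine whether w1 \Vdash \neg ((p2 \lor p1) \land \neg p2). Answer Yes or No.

w1 \Vdash \neg ((p2 \lor p1) \land \neg p2): no world accessible from w1 forces (p2 \lor p1) \land \neg p2.

Yes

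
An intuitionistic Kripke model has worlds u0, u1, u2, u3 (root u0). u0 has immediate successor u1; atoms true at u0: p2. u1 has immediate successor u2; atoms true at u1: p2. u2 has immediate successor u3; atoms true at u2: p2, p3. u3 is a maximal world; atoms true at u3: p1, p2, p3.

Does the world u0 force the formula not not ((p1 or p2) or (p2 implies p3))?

u0 forces not not ((p1 or p2) or (p2 implies p3)): no world accessible from u0 forces not ((p1 or p2) or (p2 implies p3)).

Yes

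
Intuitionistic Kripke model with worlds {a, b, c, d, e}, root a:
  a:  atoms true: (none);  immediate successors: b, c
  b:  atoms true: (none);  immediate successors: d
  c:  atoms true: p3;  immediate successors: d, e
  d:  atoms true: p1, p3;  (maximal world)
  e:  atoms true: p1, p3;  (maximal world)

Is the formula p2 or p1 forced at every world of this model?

No

Not every world: a does not force p2 or p1.
a does not force p2 or p1: neither disjunct is forced at a.
a lacks atom p2, so a does not force p2.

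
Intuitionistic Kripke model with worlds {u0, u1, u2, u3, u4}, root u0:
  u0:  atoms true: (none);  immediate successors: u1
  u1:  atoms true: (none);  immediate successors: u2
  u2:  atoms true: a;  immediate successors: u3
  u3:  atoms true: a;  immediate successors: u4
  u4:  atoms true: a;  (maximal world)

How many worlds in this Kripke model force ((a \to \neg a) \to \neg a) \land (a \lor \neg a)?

u0: does not force it — u0 \nVdash ((a \to \neg a) \to \neg a) \land (a \lor \neg a) since u0 fails a \lor \neg a.
u1: does not force it.
u2: forces it.
u3: forces it.
u4: forces it.
Worlds forcing the formula: {u2, u3, u4}.

3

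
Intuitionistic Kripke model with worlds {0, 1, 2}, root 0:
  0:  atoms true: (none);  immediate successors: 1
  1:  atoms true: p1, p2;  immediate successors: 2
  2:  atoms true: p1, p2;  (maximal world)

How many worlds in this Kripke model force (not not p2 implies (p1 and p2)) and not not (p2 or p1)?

2

0: does not force it — 0 does not force (not not p2 implies (p1 and p2)) and not not (p2 or p1) since 0 fails not not p2 implies (p1 and p2).
1: forces it.
2: forces it.
Worlds forcing the formula: {1, 2}.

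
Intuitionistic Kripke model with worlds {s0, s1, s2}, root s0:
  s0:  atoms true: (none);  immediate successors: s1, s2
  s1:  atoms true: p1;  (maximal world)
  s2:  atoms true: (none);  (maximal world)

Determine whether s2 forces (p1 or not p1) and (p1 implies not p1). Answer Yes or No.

Yes

s2 forces (p1 or not p1) and (p1 implies not p1) since s2 forces both conjuncts.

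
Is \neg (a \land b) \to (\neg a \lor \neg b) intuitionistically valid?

No

This is the constructively invalid direction of De Morgan's law for conjunction, which is not intuitionistically valid.
A Kripke countermodel: worlds u0, u1, u2; order generated by u0 \le u1, u0 \le u2; atoms true at each world — u0:{}; u1:{a}; u2:{b}.
u0 \nVdash \neg (a \land b) \to (\neg a \lor \neg b): already at u0 itself, u0 \Vdash \neg (a \land b) but u0 \nVdash \neg a \lor \neg b.
u0 \nVdash \neg a \lor \neg b: neither disjunct is forced at u0.
u0 \nVdash \neg a since u1 is accessible from u0 and u1 \Vdash a.
So the root u0 does not force the formula.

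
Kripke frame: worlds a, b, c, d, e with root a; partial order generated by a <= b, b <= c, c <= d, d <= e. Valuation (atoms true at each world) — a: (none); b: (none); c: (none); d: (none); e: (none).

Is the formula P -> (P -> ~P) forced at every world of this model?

Yes

a ||- P -> (P -> ~P) vacuously: no world accessible from a forces the antecedent P.
Since the root a forces P -> (P -> ~P) and forcing is persistent (monotone upward), every world forces it.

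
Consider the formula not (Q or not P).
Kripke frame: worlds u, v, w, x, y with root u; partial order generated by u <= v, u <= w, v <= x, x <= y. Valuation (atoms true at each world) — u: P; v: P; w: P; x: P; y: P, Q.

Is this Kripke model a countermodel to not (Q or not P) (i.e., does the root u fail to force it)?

u does not force not (Q or not P) since y is accessible from u and y forces Q or not P.
y forces Q or not P via the disjunct Q.
So the root u does not force not (Q or not P); the model is a countermodel.

Yes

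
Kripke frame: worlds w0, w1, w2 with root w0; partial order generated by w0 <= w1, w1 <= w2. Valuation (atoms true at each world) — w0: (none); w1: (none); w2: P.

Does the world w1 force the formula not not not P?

No

w1 does not force not not not P since w1 is accessible from w1 and w1 forces not not P.
w1 forces not not P: no world accessible from w1 forces not P.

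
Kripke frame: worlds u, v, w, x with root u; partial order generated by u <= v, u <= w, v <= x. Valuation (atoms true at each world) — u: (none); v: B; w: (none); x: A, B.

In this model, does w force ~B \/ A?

w ||- ~B \/ A via the disjunct ~B.

Yes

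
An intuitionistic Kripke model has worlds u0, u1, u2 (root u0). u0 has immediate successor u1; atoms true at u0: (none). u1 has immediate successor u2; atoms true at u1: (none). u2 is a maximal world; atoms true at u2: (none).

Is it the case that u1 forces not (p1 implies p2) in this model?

u1 does not force not (p1 implies p2) since u1 is accessible from u1 and u1 forces p1 implies p2.
u1 forces p1 implies p2 vacuously: no world accessible from u1 forces the antecedent p1.

No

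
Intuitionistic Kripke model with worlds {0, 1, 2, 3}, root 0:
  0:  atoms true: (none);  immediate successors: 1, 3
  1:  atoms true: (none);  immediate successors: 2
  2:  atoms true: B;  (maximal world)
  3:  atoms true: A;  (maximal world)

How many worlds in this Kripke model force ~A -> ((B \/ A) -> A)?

1

0: does not force it — 0 ||-/- ~A -> ((B \/ A) -> A): at the accessible world 1, 1 ||- ~A but 1 ||-/- (B \/ A) -> A.
1: does not force it.
2: does not force it.
3: forces it.
Worlds forcing the formula: {3}.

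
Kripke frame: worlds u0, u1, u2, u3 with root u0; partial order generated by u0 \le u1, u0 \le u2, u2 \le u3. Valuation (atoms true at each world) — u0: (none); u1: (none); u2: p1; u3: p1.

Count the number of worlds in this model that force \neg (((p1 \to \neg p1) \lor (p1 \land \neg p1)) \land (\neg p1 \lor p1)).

2

u0: does not force it — u0 \nVdash \neg (((p1 \to \neg p1) \lor (p1 \land \neg p1)) \land (\neg p1 \lor p1)) since u1 is accessible from u0 and u1 \Vdash ((p1 \to \neg p1) \lor (p1 \land \neg p1)) \land (\neg p1 \lor p1).
u1: does not force it — u1 \nVdash \neg (((p1 \to \neg p1) \lor (p1 \land \neg p1)) \land (\neg p1 \lor p1)) since u1 is accessible from u1 and u1 \Vdash ((p1 \to \neg p1) \lor (p1 \land \neg p1)) \land (\neg p1 \lor p1).
u2: forces it.
u3: forces it.
Worlds forcing the formula: {u2, u3}.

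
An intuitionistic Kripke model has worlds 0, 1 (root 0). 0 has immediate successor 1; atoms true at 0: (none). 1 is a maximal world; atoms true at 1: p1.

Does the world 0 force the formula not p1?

0 does not force not p1 since 1 is accessible from 0 and 1 forces p1.

No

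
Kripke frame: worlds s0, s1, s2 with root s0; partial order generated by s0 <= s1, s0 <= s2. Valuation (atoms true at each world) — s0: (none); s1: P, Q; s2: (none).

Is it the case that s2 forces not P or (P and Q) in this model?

Yes

s2 forces not P or (P and Q) via the disjunct not P.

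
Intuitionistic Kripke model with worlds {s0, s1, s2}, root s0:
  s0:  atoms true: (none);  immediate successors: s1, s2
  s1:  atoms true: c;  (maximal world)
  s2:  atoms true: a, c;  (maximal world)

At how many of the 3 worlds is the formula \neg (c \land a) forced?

1

s0: does not force it — s0 \nVdash \neg (c \land a) since s2 is accessible from s0 and s2 \Vdash c \land a.
s1: forces it.
s2: does not force it — s2 \nVdash \neg (c \land a) since s2 is accessible from s2 and s2 \Vdash c \land a.
Worlds forcing the formula: {s1}.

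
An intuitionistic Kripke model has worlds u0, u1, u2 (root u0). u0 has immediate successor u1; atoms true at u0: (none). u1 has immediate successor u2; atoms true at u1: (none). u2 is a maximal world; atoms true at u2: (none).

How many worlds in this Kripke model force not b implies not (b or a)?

u0: forces it.
u1: forces it.
u2: forces it.
Worlds forcing the formula: {u0, u1, u2}.

3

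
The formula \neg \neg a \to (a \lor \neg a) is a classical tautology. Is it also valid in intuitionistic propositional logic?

No

This is a variant of double-negation elimination (deriving excluded middle from double negation), which is not intuitionistically valid.
A Kripke countermodel: worlds s0, s1; order generated by s0 \le s1; atoms true at each world — s0:{}; s1:{a}.
s0 \nVdash \neg \neg a \to (a \lor \neg a): already at s0 itself, s0 \Vdash \neg \neg a but s0 \nVdash a \lor \neg a.
s0 \nVdash a \lor \neg a: neither disjunct is forced at s0.
s0 lacks atom a, so s0 \nVdash a.
So the root s0 does not force the formula.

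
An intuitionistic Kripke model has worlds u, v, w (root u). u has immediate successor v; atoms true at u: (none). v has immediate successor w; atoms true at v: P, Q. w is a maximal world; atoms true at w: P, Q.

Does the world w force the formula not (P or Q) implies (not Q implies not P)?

Yes

w forces not (P or Q) implies (not Q implies not P) vacuously: no world accessible from w forces the antecedent not (P or Q).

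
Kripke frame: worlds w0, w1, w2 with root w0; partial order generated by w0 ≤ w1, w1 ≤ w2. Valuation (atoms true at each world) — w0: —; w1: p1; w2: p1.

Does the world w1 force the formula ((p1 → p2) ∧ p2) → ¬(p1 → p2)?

Yes

w1 ⊩ ((p1 → p2) ∧ p2) → ¬(p1 → p2) vacuously: no world accessible from w1 forces the antecedent (p1 → p2) ∧ p2.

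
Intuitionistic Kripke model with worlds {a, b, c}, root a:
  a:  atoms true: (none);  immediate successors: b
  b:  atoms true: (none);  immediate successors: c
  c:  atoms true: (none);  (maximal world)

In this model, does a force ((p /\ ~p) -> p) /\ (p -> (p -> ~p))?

Yes

a ||- ((p /\ ~p) -> p) /\ (p -> (p -> ~p)) since a forces both conjuncts.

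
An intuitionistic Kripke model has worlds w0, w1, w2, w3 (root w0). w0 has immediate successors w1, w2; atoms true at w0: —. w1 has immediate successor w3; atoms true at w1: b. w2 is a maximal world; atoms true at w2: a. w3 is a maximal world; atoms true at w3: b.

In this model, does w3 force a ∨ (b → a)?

w3 ⊮ a ∨ (b → a): neither disjunct is forced at w3.
w3 lacks atom a, so w3 ⊮ a.

No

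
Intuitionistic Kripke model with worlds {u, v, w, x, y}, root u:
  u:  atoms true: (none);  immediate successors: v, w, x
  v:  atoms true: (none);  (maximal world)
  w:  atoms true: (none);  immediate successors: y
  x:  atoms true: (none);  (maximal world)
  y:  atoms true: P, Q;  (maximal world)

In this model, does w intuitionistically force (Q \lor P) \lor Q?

w \nVdash (Q \lor P) \lor Q: neither disjunct is forced at w.
w \nVdash Q \lor P: neither disjunct is forced at w.
w lacks atom Q, so w \nVdash Q.

No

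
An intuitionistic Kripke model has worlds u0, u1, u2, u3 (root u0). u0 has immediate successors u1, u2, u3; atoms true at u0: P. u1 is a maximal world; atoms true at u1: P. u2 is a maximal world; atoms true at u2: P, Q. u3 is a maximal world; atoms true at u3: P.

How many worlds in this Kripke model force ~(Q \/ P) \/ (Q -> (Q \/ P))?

u0: forces it.
u1: forces it.
u2: forces it.
u3: forces it.
Worlds forcing the formula: {u0, u1, u2, u3}.

4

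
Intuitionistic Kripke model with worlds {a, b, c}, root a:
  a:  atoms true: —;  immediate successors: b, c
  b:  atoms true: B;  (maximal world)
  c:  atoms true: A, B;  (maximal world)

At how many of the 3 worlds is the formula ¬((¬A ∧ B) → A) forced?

a: does not force it — a ⊮ ¬((¬A ∧ B) → A) since c is accessible from a and c ⊩ (¬A ∧ B) → A.
b: forces it.
c: does not force it — c ⊮ ¬((¬A ∧ B) → A) since c is accessible from c and c ⊩ (¬A ∧ B) → A.
Worlds forcing the formula: {b}.

1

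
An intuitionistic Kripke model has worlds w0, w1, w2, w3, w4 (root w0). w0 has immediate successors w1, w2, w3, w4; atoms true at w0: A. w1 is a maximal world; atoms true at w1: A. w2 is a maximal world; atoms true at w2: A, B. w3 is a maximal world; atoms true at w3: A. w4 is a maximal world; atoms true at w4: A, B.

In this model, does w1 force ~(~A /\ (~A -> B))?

Yes

w1 ||- ~(~A /\ (~A -> B)): no world accessible from w1 forces ~A /\ (~A -> B).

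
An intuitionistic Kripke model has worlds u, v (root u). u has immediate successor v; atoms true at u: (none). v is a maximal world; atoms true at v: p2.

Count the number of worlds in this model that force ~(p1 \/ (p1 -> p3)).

0

u: does not force it — u ||-/- ~(p1 \/ (p1 -> p3)) since u is accessible from u and u ||- p1 \/ (p1 -> p3).
v: does not force it.
Worlds forcing the formula: { }.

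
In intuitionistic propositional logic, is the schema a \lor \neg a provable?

No

This is the law of excluded middle, which is not intuitionistically valid.
A Kripke countermodel: worlds 0, 1; order generated by 0 \le 1; atoms true at each world — 0:{}; 1:{a}.
0 \nVdash a \lor \neg a: neither disjunct is forced at 0.
0 lacks atom a, so 0 \nVdash a.
So the root 0 does not force the formula.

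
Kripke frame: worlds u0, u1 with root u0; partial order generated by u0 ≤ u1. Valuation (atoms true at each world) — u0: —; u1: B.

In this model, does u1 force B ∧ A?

No

u1 ⊮ B ∧ A since u1 fails A.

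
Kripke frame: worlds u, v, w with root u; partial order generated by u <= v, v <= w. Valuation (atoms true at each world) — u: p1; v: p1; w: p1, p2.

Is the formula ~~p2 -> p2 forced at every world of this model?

No

Not every world: u ||-/- ~~p2 -> p2.
u ||-/- ~~p2 -> p2: already at u itself, u ||- ~~p2 but u ||-/- p2.
u lacks atom p2, so u ||-/- p2.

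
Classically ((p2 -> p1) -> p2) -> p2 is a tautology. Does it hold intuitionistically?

This is Peirce's law, which is not intuitionistically valid.
A Kripke countermodel: worlds u0, u1; order generated by u0 <= u1; atoms true at each world — u0:{}; u1:{p2}.
u0 ||-/- ((p2 -> p1) -> p2) -> p2: already at u0 itself, u0 ||- (p2 -> p1) -> p2 but u0 ||-/- p2.
u0 lacks atom p2, so u0 ||-/- p2.
So the root u0 does not force the formula.

No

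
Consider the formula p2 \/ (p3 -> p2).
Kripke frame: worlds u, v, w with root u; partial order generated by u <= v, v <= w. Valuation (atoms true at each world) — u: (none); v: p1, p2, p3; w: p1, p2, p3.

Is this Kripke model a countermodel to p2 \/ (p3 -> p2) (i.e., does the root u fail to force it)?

u ||- p2 \/ (p3 -> p2) via the disjunct p3 -> p2.
So the root u forces p2 \/ (p3 -> p2); the model is not a countermodel.

No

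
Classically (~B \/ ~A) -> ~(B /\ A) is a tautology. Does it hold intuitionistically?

This is a constructively valid De Morgan direction (disjunction of negations to negated conjunction), which is intuitionistically derivable.
If ~B holds at a world then no accessible world forces B, hence none forces B /\ A; likewise for ~A.

Yes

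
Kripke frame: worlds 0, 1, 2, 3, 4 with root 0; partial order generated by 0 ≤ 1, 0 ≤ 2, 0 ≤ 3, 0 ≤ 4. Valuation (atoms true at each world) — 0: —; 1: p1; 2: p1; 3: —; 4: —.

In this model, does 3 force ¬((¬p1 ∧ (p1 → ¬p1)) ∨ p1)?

No

3 ⊮ ¬((¬p1 ∧ (p1 → ¬p1)) ∨ p1) since 3 is accessible from 3 and 3 ⊩ (¬p1 ∧ (p1 → ¬p1)) ∨ p1.
3 ⊩ (¬p1 ∧ (p1 → ¬p1)) ∨ p1 via the disjunct ¬p1 ∧ (p1 → ¬p1).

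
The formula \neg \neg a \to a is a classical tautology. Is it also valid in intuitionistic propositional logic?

No

This is double-negation elimination, which is not intuitionistically valid.
A Kripke countermodel: worlds u0, u1; order generated by u0 \le u1; atoms true at each world — u0:{}; u1:{a}.
u0 \nVdash \neg \neg a \to a: already at u0 itself, u0 \Vdash \neg \neg a but u0 \nVdash a.
u0 lacks atom a, so u0 \nVdash a.
So the root u0 does not force the formula.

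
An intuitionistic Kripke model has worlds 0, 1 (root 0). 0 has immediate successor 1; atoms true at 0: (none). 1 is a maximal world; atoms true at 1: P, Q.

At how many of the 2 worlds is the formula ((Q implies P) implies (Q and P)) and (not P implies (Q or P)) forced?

1

0: does not force it — 0 does not force ((Q implies P) implies (Q and P)) and (not P implies (Q or P)) since 0 fails (Q implies P) implies (Q and P).
1: forces it.
Worlds forcing the formula: {1}.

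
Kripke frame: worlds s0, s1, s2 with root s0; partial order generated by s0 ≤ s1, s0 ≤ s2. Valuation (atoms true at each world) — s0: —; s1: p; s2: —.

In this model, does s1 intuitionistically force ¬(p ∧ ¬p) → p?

s1 ⊩ ¬(p ∧ ¬p) → p: every world accessible from s1 that forces ¬(p ∧ ¬p) (namely s1) also forces p.

Yes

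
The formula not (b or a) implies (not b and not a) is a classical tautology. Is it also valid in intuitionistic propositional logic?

Yes

This is a constructively valid De Morgan direction (negated disjunction to conjunction of negations), which is intuitionistically derivable.
From not (b or a): if b held then b or a would, contradiction — so not b; similarly not a.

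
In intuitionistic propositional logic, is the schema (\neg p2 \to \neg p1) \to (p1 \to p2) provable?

This is the converse of contraposition, which is not intuitionistically valid.
A Kripke countermodel: worlds u, v; order generated by u \le v; atoms true at each world — u:{p1}; v:{p1,p2}.
u \nVdash (\neg p2 \to \neg p1) \to (p1 \to p2): already at u itself, u \Vdash \neg p2 \to \neg p1 but u \nVdash p1 \to p2.
u \nVdash p1 \to p2: already at u itself, u \Vdash p1 but u \nVdash p2.
u lacks atom p2, so u \nVdash p2.
So the root u does not force the formula.

No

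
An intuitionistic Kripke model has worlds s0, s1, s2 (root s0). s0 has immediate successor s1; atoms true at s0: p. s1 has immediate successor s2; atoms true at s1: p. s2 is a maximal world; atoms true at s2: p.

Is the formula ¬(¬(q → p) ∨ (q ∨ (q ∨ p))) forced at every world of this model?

No

Not every world: s0 ⊮ ¬(¬(q → p) ∨ (q ∨ (q ∨ p))).
s0 ⊮ ¬(¬(q → p) ∨ (q ∨ (q ∨ p))) since s0 is accessible from s0 and s0 ⊩ ¬(q → p) ∨ (q ∨ (q ∨ p)).
s0 ⊩ ¬(q → p) ∨ (q ∨ (q ∨ p)) via the disjunct q ∨ (q ∨ p).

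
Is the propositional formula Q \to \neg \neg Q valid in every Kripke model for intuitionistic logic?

This is double-negation introduction, which is intuitionistically derivable.
If a world forces Q then every accessible world forces Q (persistence), so none forces \neg Q; hence \neg \neg Q.

Yes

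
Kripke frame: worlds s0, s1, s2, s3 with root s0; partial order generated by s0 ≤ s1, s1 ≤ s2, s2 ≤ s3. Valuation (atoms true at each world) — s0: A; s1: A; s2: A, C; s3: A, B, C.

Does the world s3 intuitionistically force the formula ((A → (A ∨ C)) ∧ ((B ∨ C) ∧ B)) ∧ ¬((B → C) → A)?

No

s3 ⊮ ((A → (A ∨ C)) ∧ ((B ∨ C) ∧ B)) ∧ ¬((B → C) → A) since s3 fails ¬((B → C) → A).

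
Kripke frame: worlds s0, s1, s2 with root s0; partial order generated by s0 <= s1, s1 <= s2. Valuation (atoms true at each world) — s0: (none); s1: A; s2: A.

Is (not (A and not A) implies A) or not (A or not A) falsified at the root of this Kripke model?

s0 does not force (not (A and not A) implies A) or not (A or not A): neither disjunct is forced at s0.
s0 does not force not (A and not A) implies A: already at s0 itself, s0 forces not (A and not A) but s0 does not force A.
s0 lacks atom A, so s0 does not force A.
So the root s0 does not force (not (A and not A) implies A) or not (A or not A); the model is a countermodel.

Yes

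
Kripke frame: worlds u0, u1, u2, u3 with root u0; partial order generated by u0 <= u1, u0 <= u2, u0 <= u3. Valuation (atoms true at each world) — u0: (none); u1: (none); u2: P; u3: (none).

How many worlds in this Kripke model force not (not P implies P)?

2

u0: does not force it — u0 does not force not (not P implies P) since u2 is accessible from u0 and u2 forces not P implies P.
u1: forces it.
u2: does not force it — u2 does not force not (not P implies P) since u2 is accessible from u2 and u2 forces not P implies P.
u3: forces it.
Worlds forcing the formula: {u1, u3}.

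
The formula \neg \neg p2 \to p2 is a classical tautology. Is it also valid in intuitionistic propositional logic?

No

This is double-negation elimination, which is not intuitionistically valid.
A Kripke countermodel: worlds u, v; order generated by u \le v; atoms true at each world — u:{}; v:{p2}.
u \nVdash \neg \neg p2 \to p2: already at u itself, u \Vdash \neg \neg p2 but u \nVdash p2.
u lacks atom p2, so u \nVdash p2.
So the root u does not force the formula.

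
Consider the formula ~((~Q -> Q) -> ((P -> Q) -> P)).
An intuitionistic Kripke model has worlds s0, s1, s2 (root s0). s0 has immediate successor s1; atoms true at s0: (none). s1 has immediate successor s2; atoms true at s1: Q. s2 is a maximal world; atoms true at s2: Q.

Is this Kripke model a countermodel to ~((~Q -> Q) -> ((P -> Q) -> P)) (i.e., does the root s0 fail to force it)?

No

s0 ||- ~((~Q -> Q) -> ((P -> Q) -> P)): no world accessible from s0 forces (~Q -> Q) -> ((P -> Q) -> P).
So the root s0 forces ~((~Q -> Q) -> ((P -> Q) -> P)); the model is not a countermodel.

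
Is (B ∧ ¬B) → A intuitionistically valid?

This is an instance of ex falso quodlibet, which is intuitionistically derivable.
No world can force both B and ¬B, so the antecedent B ∧ ¬B is never forced and the implication holds vacuously at every world.

Yes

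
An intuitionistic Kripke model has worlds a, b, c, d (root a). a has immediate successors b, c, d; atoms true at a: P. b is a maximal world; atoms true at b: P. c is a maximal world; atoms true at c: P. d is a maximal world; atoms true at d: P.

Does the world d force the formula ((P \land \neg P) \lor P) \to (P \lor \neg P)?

Yes

d \Vdash ((P \land \neg P) \lor P) \to (P \lor \neg P): every world accessible from d that forces (P \land \neg P) \lor P (namely d) also forces P \lor \neg P.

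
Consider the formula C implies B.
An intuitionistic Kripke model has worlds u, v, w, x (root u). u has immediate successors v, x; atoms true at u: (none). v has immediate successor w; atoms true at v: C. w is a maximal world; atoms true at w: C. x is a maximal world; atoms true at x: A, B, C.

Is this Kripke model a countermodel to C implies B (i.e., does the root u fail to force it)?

u does not force C implies B: at the accessible world v, v forces C but v does not force B.
v lacks atom B, so v does not force B.
So the root u does not force C implies B; the model is a countermodel.

Yes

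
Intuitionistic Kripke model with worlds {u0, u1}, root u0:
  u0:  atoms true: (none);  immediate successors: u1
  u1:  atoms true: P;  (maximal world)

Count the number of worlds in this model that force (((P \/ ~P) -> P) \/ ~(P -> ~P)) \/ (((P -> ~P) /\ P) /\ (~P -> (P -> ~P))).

u0: forces it.
u1: forces it.
Worlds forcing the formula: {u0, u1}.

2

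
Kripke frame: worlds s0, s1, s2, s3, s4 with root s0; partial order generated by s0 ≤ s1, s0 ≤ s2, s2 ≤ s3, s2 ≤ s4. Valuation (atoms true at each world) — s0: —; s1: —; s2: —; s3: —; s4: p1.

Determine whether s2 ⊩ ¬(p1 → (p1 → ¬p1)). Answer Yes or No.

s2 ⊮ ¬(p1 → (p1 → ¬p1)) since s3 is accessible from s2 and s3 ⊩ p1 → (p1 → ¬p1).
s3 ⊩ p1 → (p1 → ¬p1) vacuously: no world accessible from s3 forces the antecedent p1.

No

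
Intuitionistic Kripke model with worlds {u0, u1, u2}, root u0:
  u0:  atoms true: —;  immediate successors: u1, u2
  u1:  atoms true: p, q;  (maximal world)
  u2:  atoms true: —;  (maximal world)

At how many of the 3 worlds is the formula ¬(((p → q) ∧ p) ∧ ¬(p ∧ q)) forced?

u0: forces it.
u1: forces it.
u2: forces it.
Worlds forcing the formula: {u0, u1, u2}.

3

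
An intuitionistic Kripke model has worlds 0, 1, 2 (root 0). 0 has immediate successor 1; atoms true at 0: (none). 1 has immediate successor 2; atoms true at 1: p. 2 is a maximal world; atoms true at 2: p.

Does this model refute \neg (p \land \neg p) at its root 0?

No

0 \Vdash \neg (p \land \neg p): no world accessible from 0 forces p \land \neg p.
So the root 0 forces \neg (p \land \neg p); the model is not a countermodel.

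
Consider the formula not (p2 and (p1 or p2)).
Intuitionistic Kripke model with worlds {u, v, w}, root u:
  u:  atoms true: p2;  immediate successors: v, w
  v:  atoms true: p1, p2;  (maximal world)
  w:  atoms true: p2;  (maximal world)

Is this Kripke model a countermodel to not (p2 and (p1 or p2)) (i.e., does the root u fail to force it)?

Yes

u does not force not (p2 and (p1 or p2)) since u is accessible from u and u forces p2 and (p1 or p2).
u forces p2 and (p1 or p2) since u forces both conjuncts.
So the root u does not force not (p2 and (p1 or p2)); the model is a countermodel.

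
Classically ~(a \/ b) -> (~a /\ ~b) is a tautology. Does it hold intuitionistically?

Yes

This is a constructively valid De Morgan direction (negated disjunction to conjunction of negations), which is intuitionistically derivable.
From ~(a \/ b): if a held then a \/ b would, contradiction — so ~a; similarly ~b.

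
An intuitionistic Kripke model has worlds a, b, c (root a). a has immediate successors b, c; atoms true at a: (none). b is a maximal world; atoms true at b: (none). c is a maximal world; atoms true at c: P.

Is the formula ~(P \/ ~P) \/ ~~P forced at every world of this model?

Not every world: a ||-/- ~(P \/ ~P) \/ ~~P.
a ||-/- ~(P \/ ~P) \/ ~~P: neither disjunct is forced at a.
a ||-/- ~(P \/ ~P) since b is accessible from a and b ||- P \/ ~P.
b ||- P \/ ~P via the disjunct ~P.

No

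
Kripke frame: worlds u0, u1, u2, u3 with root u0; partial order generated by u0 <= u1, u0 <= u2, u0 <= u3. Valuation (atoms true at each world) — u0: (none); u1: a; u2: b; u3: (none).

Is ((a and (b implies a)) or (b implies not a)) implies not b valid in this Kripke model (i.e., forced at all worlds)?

No

Not every world: u0 does not force ((a and (b implies a)) or (b implies not a)) implies not b.
u0 does not force ((a and (b implies a)) or (b implies not a)) implies not b: already at u0 itself, u0 forces (a and (b implies a)) or (b implies not a) but u0 does not force not b.
u0 does not force not b since u2 is accessible from u0 and u2 forces b.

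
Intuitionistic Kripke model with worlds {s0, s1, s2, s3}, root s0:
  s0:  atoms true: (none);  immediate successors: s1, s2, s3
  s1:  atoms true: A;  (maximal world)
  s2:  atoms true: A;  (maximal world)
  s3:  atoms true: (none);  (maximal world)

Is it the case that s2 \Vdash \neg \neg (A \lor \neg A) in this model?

Yes

s2 \Vdash \neg \neg (A \lor \neg A): no world accessible from s2 forces \neg (A \lor \neg A).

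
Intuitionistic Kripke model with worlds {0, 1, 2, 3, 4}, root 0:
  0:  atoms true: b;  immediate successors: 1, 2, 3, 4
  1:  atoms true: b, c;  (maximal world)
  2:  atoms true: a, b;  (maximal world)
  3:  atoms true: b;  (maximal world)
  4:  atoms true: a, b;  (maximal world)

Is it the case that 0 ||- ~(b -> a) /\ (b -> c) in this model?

0 ||-/- ~(b -> a) /\ (b -> c) since 0 fails ~(b -> a).

No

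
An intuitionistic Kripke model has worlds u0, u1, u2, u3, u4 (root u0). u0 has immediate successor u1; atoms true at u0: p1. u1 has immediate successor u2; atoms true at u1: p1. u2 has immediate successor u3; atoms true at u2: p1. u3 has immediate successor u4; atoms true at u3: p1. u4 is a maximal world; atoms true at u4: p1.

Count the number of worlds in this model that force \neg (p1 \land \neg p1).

u0: forces it.
u1: forces it.
u2: forces it.
u3: forces it.
u4: forces it.
Worlds forcing the formula: {u0, u1, u2, u3, u4}.

5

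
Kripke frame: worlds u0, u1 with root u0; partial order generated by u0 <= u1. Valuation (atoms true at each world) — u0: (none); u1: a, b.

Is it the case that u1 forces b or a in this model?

Yes

u1 forces b or a via the disjunct b.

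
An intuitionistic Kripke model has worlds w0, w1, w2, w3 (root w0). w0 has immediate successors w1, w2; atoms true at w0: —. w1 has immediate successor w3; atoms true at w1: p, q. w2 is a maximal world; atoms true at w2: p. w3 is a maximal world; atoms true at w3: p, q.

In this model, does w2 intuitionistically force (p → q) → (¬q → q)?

w2 ⊩ (p → q) → (¬q → q) vacuously: no world accessible from w2 forces the antecedent p → q.

Yes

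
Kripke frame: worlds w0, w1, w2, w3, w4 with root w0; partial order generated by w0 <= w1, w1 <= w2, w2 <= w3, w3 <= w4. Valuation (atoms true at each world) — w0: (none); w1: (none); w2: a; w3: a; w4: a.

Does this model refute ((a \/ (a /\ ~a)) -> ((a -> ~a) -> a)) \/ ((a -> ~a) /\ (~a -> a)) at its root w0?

No

w0 ||- ((a \/ (a /\ ~a)) -> ((a -> ~a) -> a)) \/ ((a -> ~a) /\ (~a -> a)) via the disjunct (a \/ (a /\ ~a)) -> ((a -> ~a) -> a).
So the root w0 forces ((a \/ (a /\ ~a)) -> ((a -> ~a) -> a)) \/ ((a -> ~a) /\ (~a -> a)); the model is not a countermodel.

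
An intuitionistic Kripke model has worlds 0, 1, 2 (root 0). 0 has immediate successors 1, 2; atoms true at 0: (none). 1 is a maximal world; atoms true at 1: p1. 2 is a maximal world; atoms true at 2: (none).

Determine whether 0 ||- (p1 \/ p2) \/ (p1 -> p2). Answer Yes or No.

0 ||-/- (p1 \/ p2) \/ (p1 -> p2): neither disjunct is forced at 0.
0 ||-/- p1 \/ p2: neither disjunct is forced at 0.
0 lacks atom p1, so 0 ||-/- p1.

No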